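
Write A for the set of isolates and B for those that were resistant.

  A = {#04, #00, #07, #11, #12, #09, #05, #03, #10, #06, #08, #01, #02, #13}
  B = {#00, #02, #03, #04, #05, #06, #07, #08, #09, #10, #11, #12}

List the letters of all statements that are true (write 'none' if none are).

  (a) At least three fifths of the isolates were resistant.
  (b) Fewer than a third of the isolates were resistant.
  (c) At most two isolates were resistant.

(a)

|A| = 14, |A ∩ B| = 12, |A ∖ B| = 2.
(a) |A ∩ B| / |A| ≥ 3/5: holds.
(b) |A ∩ B| / |A| < 1/3: fails.
(c) |A ∩ B| ≤ 2: fails.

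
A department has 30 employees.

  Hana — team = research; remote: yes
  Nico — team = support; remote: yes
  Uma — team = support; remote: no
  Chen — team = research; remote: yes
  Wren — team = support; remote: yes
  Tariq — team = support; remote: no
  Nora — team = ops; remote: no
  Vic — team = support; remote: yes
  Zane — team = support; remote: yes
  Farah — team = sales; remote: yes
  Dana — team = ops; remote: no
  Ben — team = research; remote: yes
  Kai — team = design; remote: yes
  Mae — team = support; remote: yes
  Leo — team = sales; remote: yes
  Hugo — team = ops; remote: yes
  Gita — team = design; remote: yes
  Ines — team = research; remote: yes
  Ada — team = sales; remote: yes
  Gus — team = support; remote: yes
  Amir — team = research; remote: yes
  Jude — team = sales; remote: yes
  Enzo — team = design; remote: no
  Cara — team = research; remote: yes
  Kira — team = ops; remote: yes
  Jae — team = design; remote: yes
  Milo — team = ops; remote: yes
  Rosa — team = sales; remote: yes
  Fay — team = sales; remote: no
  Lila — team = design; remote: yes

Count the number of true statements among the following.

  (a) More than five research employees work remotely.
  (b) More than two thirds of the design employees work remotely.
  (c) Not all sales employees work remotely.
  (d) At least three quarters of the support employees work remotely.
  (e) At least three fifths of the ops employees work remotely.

(a) research: |A| = 6, |A ∩ B| = 6; needs |A ∩ B| > 5 — true.
(b) design: |A| = 5, |A ∩ B| = 4; needs |A ∩ B| / |A| > 2/3 — true.
(c) sales: |A| = 6, |A ∩ B| = 5; needs A ⊄ B (|A ∖ B| ≥ 1) — true.
(d) support: |A| = 8, |A ∩ B| = 6; needs |A ∩ B| / |A| ≥ 3/4 — true.
(e) ops: |A| = 5, |A ∩ B| = 3; needs |A ∩ B| / |A| ≥ 3/5 — true.

5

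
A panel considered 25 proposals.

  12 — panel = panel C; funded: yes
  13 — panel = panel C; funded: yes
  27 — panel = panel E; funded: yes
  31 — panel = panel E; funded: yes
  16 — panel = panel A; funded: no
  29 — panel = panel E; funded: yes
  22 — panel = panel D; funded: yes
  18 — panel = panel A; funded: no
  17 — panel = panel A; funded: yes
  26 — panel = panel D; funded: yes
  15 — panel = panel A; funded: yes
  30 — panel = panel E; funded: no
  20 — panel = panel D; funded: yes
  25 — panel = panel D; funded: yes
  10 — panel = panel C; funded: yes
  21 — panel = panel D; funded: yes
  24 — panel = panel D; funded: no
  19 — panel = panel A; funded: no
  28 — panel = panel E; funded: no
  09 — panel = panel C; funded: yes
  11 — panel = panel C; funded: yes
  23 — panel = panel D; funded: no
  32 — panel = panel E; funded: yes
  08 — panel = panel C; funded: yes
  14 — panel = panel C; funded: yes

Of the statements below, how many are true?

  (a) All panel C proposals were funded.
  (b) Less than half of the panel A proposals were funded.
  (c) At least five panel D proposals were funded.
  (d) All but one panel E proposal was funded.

(a) panel C: |A| = 7, |A ∩ B| = 7; needs A ⊆ B, i.e. every element of A is in B (|A ∖ B| = 0) — true.
(b) panel A: |A| = 5, |A ∩ B| = 2; needs |A ∩ B| < |A ∖ B| — true.
(c) panel D: |A| = 7, |A ∩ B| = 5; needs |A ∩ B| ≥ 5 — true.
(d) panel E: |A| = 6, |A ∩ B| = 4; needs |A ∖ B| = 1 — false.

3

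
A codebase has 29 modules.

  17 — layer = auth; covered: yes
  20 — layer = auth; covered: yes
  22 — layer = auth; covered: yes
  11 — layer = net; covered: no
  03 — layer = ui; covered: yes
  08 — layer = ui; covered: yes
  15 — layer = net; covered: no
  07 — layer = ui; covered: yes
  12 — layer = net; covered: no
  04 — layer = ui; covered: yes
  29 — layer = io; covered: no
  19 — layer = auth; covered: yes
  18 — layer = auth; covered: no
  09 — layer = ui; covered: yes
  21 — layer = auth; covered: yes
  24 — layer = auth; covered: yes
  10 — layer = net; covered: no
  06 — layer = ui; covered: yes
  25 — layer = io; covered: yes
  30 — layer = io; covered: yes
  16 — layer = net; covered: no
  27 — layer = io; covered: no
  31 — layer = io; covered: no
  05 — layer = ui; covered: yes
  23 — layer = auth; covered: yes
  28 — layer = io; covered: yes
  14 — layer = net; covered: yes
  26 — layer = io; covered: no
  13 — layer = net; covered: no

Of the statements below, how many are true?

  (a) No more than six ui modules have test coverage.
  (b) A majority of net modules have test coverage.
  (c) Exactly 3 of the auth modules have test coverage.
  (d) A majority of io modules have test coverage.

(a) ui: |A| = 7, |A ∩ B| = 7; needs |A ∩ B| ≤ 6 — false.
(b) net: |A| = 7, |A ∩ B| = 1; needs |A ∩ B| > |A ∖ B| — false.
(c) auth: |A| = 8, |A ∩ B| = 7; needs |A ∩ B| = 3 — false.
(d) io: |A| = 7, |A ∩ B| = 3; needs |A ∩ B| > |A ∖ B| — false.

0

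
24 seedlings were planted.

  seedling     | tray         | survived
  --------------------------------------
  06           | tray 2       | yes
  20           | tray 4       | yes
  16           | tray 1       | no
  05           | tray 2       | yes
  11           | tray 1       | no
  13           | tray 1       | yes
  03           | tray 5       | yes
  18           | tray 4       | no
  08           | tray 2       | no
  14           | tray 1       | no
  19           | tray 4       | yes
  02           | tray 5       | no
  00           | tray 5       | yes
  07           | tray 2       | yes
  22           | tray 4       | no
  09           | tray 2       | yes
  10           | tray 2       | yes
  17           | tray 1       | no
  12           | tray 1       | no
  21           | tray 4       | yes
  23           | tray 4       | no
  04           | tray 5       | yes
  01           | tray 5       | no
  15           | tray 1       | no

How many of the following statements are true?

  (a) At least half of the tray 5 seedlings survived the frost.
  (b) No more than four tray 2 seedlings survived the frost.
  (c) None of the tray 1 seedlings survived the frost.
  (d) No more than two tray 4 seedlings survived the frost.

(a) tray 5: |A| = 5, |A ∩ B| = 3; needs |A ∩ B| ≥ |A ∖ B| — true.
(b) tray 2: |A| = 6, |A ∩ B| = 5; needs |A ∩ B| ≤ 4 — false.
(c) tray 1: |A| = 7, |A ∩ B| = 1; needs A ∩ B = ∅ (|A ∩ B| = 0) — false.
(d) tray 4: |A| = 6, |A ∩ B| = 3; needs |A ∩ B| ≤ 2 — false.

1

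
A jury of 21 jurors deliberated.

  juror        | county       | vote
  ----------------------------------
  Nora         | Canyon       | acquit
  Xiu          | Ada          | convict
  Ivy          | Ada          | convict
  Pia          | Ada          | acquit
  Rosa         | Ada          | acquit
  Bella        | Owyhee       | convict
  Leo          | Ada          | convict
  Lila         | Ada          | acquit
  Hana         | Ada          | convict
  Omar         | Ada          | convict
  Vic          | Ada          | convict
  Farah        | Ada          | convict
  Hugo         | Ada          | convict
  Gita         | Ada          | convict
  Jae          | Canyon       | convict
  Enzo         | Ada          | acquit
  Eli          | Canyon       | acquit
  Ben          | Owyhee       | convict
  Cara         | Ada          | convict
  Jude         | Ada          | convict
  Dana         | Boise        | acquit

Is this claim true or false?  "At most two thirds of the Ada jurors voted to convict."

'At most two thirds of the Ada jurors voted to convict' holds iff |A ∩ B| / |A| ≤ 2/3.
|A| = 15, |A ∩ B| = 11, |A ∖ B| = 4.
|A ∩ B|/|A| = 11/15, so the statement is false.

False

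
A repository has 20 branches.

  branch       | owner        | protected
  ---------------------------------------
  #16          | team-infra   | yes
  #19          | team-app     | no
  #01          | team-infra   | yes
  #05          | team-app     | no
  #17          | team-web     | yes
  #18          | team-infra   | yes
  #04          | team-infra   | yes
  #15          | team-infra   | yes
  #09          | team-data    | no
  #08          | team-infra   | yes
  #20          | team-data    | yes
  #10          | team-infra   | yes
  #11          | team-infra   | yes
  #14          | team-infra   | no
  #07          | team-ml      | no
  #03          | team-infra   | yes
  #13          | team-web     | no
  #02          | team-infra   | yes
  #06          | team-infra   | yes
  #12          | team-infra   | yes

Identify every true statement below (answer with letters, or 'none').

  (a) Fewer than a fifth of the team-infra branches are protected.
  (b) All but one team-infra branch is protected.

|A| = 13, |A ∩ B| = 12, |A ∖ B| = 1.
(a) |A ∩ B| / |A| < 1/5: fails.
(b) |A ∖ B| = 1: holds.

(b)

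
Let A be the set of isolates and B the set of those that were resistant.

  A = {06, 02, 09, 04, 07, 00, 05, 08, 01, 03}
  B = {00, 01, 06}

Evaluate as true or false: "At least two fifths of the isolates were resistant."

False

Truth condition: |A ∩ B| / |A| ≥ 2/5.
A (the restrictor) = {06, 02, 09, 04, 07, 00, 05, 08, 01, 03}, |A| = 10.
A ∩ B = {06, 00, 01}, so |A ∩ B| = 3.
A ∖ B = {02, 09, 04, 07, 05, 08, 03}, so |A ∖ B| = 7.
|A ∩ B|/|A| = 3/10, so the statement is false.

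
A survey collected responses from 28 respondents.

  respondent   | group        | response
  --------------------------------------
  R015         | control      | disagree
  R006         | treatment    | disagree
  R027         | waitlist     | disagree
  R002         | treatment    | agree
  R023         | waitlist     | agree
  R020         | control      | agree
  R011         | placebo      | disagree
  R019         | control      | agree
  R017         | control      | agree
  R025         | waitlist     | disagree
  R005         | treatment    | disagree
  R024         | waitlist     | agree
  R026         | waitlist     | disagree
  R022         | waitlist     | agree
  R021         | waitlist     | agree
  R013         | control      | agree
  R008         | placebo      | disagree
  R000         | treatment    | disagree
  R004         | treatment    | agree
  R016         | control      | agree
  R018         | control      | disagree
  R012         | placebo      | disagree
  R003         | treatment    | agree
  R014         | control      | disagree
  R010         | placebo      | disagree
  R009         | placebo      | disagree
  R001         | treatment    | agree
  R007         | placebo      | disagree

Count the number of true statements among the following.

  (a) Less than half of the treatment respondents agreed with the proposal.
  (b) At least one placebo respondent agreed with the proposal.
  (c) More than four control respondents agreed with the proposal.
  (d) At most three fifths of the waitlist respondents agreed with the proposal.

2

(a) treatment: |A| = 7, |A ∩ B| = 4; needs |A ∩ B| < |A ∖ B| — false.
(b) placebo: |A| = 6, |A ∩ B| = 0; needs A ∩ B ≠ ∅ (|A ∩ B| ≥ 1) — false.
(c) control: |A| = 8, |A ∩ B| = 5; needs |A ∩ B| > 4 — true.
(d) waitlist: |A| = 7, |A ∩ B| = 4; needs |A ∩ B| / |A| ≤ 3/5 — true.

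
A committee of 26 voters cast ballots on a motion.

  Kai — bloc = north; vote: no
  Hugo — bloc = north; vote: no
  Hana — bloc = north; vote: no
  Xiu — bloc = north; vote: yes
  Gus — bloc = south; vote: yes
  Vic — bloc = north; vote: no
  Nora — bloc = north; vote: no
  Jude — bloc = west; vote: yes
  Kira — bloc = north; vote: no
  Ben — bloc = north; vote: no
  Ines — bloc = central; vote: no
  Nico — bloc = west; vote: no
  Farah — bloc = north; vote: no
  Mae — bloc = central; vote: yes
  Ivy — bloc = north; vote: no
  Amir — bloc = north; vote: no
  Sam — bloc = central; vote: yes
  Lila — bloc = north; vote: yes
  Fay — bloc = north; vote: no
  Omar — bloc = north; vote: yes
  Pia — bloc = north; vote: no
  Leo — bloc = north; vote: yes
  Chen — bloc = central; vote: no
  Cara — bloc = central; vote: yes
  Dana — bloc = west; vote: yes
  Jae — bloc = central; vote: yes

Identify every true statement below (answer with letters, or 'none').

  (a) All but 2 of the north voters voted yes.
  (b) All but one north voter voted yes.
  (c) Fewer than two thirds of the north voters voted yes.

|A| = 16, |A ∩ B| = 4, |A ∖ B| = 12.
(a) |A ∖ B| = 2: fails.
(b) |A ∖ B| = 1: fails.
(c) |A ∩ B| / |A| < 2/3: holds.

(c)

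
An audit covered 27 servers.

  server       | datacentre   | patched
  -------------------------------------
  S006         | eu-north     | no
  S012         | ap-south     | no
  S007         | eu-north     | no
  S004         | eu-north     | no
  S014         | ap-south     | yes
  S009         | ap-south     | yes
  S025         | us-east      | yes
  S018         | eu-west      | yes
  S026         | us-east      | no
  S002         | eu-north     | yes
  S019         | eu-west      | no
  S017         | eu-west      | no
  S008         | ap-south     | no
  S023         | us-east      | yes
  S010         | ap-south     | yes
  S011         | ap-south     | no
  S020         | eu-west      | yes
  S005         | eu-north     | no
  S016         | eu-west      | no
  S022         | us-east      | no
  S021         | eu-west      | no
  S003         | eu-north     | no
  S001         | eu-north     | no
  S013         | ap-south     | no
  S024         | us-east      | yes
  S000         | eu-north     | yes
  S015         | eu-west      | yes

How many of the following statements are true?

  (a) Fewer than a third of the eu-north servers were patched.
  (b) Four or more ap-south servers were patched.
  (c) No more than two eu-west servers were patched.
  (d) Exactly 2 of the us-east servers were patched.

1

(a) eu-north: |A| = 8, |A ∩ B| = 2; needs |A ∩ B| / |A| < 1/3 — true.
(b) ap-south: |A| = 7, |A ∩ B| = 3; needs |A ∩ B| ≥ 4 — false.
(c) eu-west: |A| = 7, |A ∩ B| = 3; needs |A ∩ B| ≤ 2 — false.
(d) us-east: |A| = 5, |A ∩ B| = 3; needs |A ∩ B| = 2 — false.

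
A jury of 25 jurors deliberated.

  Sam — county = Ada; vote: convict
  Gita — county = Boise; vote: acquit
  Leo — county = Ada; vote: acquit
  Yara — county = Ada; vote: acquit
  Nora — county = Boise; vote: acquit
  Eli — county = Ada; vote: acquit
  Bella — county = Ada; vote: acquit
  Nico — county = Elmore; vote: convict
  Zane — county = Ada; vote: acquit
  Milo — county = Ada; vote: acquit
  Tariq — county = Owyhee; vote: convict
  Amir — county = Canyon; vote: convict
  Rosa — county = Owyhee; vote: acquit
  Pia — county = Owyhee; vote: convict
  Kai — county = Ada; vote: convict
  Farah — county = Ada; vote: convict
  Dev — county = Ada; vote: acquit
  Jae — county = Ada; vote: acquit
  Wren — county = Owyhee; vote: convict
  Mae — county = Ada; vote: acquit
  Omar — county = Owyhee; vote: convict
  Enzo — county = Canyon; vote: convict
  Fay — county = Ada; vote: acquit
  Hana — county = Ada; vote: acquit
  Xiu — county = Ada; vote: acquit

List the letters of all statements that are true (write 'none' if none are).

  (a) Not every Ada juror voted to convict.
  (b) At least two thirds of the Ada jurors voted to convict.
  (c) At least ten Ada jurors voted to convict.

(a)

|A| = 15, |A ∩ B| = 3, |A ∖ B| = 12.
(a) A ⊄ B (|A ∖ B| ≥ 1): holds.
(b) |A ∩ B| / |A| ≥ 2/3: fails.
(c) |A ∩ B| ≥ 10: fails.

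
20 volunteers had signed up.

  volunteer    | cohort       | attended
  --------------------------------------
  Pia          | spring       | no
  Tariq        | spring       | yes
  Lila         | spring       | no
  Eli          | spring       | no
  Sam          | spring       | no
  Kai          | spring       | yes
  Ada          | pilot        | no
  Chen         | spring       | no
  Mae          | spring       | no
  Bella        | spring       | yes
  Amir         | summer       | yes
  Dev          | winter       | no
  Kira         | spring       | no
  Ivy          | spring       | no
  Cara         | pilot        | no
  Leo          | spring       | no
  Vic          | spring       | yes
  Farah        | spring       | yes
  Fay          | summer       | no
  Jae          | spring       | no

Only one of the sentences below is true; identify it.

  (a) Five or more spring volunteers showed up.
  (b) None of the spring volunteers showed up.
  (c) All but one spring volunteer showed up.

|A| = 15, |A ∩ B| = 5, |A ∖ B| = 10.
(a) requires |A ∩ B| ≥ 5: true.
(b) requires A ∩ B = ∅ (|A ∩ B| = 0): false.
(c) requires |A ∖ B| = 1: false.

(a)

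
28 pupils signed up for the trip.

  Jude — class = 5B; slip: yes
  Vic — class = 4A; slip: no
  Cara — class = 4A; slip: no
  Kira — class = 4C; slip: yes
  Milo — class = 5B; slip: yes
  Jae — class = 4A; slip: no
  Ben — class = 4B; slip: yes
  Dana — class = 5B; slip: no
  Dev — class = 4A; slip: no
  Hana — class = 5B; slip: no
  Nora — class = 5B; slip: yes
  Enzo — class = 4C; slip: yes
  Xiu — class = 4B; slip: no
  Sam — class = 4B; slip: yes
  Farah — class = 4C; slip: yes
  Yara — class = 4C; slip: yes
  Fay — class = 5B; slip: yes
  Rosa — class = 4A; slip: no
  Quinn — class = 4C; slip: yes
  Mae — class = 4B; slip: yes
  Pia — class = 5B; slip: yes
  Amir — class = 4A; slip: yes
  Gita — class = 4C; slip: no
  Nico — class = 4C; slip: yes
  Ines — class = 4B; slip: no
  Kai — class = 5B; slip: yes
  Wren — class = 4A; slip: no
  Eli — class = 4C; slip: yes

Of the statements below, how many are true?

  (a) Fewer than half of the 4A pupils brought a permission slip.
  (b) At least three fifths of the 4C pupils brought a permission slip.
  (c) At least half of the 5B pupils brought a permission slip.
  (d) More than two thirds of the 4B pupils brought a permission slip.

3

(a) 4A: |A| = 7, |A ∩ B| = 1; needs |A ∩ B| < |A ∖ B| — true.
(b) 4C: |A| = 8, |A ∩ B| = 7; needs |A ∩ B| / |A| ≥ 3/5 — true.
(c) 5B: |A| = 8, |A ∩ B| = 6; needs |A ∩ B| ≥ |A ∖ B| — true.
(d) 4B: |A| = 5, |A ∩ B| = 3; needs |A ∩ B| / |A| > 2/3 — false.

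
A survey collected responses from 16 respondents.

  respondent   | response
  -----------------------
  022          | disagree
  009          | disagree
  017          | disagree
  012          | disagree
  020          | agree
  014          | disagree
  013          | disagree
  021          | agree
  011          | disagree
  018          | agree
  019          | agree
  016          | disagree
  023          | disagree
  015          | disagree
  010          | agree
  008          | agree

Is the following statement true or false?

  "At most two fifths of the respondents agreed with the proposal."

True

'At most two fifths of the respondents agreed with the proposal' holds iff |A ∩ B| / |A| ≤ 2/5.
|A| = 16, |A ∩ B| = 6, |A ∖ B| = 10.
|A ∩ B|/|A| = 6/16, so the statement is true.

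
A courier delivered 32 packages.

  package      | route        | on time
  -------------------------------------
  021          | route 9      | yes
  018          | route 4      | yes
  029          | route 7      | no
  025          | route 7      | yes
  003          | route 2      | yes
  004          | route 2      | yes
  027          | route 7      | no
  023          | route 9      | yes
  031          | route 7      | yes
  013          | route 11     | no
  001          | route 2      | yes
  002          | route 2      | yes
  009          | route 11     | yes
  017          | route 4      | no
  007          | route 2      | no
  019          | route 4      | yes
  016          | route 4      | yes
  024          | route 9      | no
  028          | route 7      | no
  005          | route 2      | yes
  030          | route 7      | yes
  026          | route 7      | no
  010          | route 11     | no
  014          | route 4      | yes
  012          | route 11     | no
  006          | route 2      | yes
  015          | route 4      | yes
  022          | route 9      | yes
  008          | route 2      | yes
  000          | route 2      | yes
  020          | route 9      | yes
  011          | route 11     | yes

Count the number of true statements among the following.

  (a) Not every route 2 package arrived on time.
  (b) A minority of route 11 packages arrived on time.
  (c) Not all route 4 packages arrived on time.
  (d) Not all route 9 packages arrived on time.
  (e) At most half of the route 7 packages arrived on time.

(a) route 2: |A| = 9, |A ∩ B| = 8; needs A ⊄ B (|A ∖ B| ≥ 1) — true.
(b) route 11: |A| = 5, |A ∩ B| = 2; needs |A ∩ B| < |A ∖ B| — true.
(c) route 4: |A| = 6, |A ∩ B| = 5; needs A ⊄ B (|A ∖ B| ≥ 1) — true.
(d) route 9: |A| = 5, |A ∩ B| = 4; needs A ⊄ B (|A ∖ B| ≥ 1) — true.
(e) route 7: |A| = 7, |A ∩ B| = 3; needs |A ∩ B| ≤ |A ∖ B| — true.

5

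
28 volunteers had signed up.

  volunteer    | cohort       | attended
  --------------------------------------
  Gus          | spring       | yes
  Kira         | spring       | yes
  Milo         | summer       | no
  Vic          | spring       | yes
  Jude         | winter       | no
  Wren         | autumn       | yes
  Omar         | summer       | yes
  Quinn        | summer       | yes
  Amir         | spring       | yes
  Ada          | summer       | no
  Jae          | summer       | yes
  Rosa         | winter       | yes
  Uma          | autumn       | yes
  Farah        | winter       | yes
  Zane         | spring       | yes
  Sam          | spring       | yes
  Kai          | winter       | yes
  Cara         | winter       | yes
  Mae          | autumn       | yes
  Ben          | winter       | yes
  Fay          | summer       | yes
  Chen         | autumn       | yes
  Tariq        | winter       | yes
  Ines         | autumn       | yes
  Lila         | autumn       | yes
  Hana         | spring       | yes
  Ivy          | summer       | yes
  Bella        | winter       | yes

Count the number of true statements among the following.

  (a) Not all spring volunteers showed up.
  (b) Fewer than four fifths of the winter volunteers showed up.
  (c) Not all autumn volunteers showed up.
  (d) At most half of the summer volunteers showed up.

(a) spring: |A| = 7, |A ∩ B| = 7; needs A ⊄ B (|A ∖ B| ≥ 1) — false.
(b) winter: |A| = 8, |A ∩ B| = 7; needs |A ∩ B| / |A| < 4/5 — false.
(c) autumn: |A| = 6, |A ∩ B| = 6; needs A ⊄ B (|A ∖ B| ≥ 1) — false.
(d) summer: |A| = 7, |A ∩ B| = 5; needs |A ∩ B| ≤ |A ∖ B| — false.

0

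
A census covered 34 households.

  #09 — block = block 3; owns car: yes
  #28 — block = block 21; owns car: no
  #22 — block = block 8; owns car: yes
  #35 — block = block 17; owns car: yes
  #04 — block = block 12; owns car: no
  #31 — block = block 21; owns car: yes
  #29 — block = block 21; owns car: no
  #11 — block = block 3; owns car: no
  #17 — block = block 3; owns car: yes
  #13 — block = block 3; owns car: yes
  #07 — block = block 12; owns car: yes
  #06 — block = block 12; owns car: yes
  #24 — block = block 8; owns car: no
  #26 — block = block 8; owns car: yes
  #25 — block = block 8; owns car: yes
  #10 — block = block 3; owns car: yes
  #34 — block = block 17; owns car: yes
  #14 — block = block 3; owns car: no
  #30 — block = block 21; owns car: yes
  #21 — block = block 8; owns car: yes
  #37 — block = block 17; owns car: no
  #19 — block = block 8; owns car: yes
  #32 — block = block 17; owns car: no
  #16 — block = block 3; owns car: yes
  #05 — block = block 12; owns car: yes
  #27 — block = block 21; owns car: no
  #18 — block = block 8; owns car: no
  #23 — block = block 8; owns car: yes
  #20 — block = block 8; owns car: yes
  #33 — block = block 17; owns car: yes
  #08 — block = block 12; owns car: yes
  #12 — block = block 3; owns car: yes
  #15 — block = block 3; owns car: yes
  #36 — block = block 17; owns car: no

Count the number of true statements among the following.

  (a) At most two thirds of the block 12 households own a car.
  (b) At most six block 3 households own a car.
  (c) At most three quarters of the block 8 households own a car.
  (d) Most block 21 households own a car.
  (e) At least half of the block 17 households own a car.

(a) block 12: |A| = 5, |A ∩ B| = 4; needs |A ∩ B| / |A| ≤ 2/3 — false.
(b) block 3: |A| = 9, |A ∩ B| = 7; needs |A ∩ B| ≤ 6 — false.
(c) block 8: |A| = 9, |A ∩ B| = 7; needs |A ∩ B| / |A| ≤ 3/4 — false.
(d) block 21: |A| = 5, |A ∩ B| = 2; needs |A ∩ B| > |A ∖ B| — false.
(e) block 17: |A| = 6, |A ∩ B| = 3; needs |A ∩ B| ≥ |A ∖ B| — true.

1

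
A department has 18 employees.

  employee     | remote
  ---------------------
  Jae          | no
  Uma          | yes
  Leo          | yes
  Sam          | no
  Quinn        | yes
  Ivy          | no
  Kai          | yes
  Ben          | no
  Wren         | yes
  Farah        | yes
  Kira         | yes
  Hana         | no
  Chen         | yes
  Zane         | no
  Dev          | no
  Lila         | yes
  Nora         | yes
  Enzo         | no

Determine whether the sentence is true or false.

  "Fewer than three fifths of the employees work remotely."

Truth condition: |A ∩ B| / |A| < 3/5.
|A| = 18, |A ∩ B| = 10, |A ∖ B| = 8.
|A ∩ B|/|A| = 10/18, so the statement is true.

True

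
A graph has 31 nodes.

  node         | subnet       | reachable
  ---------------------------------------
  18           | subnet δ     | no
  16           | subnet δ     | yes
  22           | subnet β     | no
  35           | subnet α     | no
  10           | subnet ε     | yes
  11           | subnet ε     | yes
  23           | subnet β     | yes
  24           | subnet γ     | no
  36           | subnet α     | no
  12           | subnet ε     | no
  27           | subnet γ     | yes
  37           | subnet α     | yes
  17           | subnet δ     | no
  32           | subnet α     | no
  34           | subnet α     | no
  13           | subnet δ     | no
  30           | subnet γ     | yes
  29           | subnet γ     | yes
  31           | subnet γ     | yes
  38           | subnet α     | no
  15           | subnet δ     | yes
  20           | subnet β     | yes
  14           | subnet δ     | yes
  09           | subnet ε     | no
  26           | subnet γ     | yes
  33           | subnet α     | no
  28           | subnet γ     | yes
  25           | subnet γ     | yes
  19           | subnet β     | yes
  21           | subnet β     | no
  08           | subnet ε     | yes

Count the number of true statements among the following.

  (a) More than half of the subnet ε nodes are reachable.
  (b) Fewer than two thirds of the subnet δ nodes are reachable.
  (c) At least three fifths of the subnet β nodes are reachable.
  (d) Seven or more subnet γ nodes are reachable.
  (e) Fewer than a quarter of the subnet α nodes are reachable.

(a) subnet ε: |A| = 5, |A ∩ B| = 3; needs |A ∩ B| > |A ∖ B| — true.
(b) subnet δ: |A| = 6, |A ∩ B| = 3; needs |A ∩ B| / |A| < 2/3 — true.
(c) subnet β: |A| = 5, |A ∩ B| = 3; needs |A ∩ B| / |A| ≥ 3/5 — true.
(d) subnet γ: |A| = 8, |A ∩ B| = 7; needs |A ∩ B| ≥ 7 — true.
(e) subnet α: |A| = 7, |A ∩ B| = 1; needs |A ∩ B| / |A| < 1/4 — true.

5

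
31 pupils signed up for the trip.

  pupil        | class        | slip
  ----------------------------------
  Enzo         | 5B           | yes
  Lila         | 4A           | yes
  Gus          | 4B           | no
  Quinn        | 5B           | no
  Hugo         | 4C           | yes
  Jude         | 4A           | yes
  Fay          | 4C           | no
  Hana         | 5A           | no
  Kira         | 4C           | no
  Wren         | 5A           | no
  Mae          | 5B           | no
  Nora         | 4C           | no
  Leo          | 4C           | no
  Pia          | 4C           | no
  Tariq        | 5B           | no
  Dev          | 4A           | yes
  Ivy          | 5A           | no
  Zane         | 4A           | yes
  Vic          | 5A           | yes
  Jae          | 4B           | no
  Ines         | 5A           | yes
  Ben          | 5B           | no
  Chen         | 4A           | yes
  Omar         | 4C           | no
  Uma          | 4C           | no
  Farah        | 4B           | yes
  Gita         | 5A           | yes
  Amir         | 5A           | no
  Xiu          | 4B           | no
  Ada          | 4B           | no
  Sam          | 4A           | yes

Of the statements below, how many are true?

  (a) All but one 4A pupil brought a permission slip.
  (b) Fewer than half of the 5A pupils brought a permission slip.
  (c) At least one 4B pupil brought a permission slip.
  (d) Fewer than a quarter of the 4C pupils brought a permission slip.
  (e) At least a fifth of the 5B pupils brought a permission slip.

(a) 4A: |A| = 6, |A ∩ B| = 6; needs |A ∖ B| = 1 — false.
(b) 5A: |A| = 7, |A ∩ B| = 3; needs |A ∩ B| < |A ∖ B| — true.
(c) 4B: |A| = 5, |A ∩ B| = 1; needs A ∩ B ≠ ∅ (|A ∩ B| ≥ 1) — true.
(d) 4C: |A| = 8, |A ∩ B| = 1; needs |A ∩ B| / |A| < 1/4 — true.
(e) 5B: |A| = 5, |A ∩ B| = 1; needs |A ∩ B| / |A| ≥ 1/5 — true.

4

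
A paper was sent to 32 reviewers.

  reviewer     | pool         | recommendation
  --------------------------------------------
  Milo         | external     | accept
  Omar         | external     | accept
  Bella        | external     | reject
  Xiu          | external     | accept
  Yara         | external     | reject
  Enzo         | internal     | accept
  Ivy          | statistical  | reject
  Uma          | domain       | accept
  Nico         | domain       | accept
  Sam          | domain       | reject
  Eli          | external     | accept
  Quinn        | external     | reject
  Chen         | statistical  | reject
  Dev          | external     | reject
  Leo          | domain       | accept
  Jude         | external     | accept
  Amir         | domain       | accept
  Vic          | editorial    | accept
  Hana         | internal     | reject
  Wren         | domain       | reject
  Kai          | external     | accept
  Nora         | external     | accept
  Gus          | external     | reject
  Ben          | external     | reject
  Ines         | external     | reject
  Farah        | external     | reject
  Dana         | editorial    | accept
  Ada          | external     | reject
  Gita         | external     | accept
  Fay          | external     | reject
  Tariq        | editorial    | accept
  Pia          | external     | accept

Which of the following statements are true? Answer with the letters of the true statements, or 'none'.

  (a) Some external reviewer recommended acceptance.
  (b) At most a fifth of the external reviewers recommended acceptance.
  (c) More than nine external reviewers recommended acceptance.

|A| = 19, |A ∩ B| = 9, |A ∖ B| = 10.
(a) A ∩ B ≠ ∅ (|A ∩ B| ≥ 1): holds.
(b) |A ∩ B| / |A| ≤ 1/5: fails.
(c) |A ∩ B| > 9: fails.

(a)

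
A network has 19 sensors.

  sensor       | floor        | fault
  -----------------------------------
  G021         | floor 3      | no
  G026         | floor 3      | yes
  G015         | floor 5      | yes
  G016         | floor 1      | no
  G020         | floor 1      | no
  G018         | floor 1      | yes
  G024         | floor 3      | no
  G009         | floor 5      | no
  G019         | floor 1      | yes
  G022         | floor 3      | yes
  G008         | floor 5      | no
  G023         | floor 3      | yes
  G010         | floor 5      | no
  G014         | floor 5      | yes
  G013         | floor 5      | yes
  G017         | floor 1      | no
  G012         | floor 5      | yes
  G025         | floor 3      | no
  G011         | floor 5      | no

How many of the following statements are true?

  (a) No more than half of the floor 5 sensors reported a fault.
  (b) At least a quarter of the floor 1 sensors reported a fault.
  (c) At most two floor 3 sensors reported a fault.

(a) floor 5: |A| = 8, |A ∩ B| = 4; needs |A ∩ B| ≤ |A ∖ B| — true.
(b) floor 1: |A| = 5, |A ∩ B| = 2; needs |A ∩ B| / |A| ≥ 1/4 — true.
(c) floor 3: |A| = 6, |A ∩ B| = 3; needs |A ∩ B| ≤ 2 — false.

2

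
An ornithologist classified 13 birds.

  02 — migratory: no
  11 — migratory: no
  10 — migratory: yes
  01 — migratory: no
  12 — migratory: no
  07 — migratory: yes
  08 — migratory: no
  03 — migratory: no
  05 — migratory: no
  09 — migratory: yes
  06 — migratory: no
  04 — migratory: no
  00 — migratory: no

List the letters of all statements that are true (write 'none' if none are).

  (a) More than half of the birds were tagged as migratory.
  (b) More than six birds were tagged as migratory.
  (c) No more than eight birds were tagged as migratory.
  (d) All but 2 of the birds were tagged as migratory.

|A| = 13, |A ∩ B| = 3, |A ∖ B| = 10.
(a) |A ∩ B| > |A ∖ B|: fails.
(b) |A ∩ B| > 6: fails.
(c) |A ∩ B| ≤ 8: holds.
(d) |A ∖ B| = 2: fails.

(c)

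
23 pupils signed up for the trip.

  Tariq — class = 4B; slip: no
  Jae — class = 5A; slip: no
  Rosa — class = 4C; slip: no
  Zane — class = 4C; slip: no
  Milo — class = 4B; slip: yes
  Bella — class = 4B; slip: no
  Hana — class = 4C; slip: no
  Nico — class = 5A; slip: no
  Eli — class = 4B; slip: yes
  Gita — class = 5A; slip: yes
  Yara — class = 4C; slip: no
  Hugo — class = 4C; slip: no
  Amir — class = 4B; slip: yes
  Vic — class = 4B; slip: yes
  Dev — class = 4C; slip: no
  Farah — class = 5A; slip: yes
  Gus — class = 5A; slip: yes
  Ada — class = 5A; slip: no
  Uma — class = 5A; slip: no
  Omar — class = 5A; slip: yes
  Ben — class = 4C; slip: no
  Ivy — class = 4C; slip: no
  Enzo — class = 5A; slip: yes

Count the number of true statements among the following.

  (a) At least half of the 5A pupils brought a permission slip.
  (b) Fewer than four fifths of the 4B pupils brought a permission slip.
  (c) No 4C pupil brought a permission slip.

3

(a) 5A: |A| = 9, |A ∩ B| = 5; needs |A ∩ B| ≥ |A ∖ B| — true.
(b) 4B: |A| = 6, |A ∩ B| = 4; needs |A ∩ B| / |A| < 4/5 — true.
(c) 4C: |A| = 8, |A ∩ B| = 0; needs A ∩ B = ∅ (|A ∩ B| = 0) — true.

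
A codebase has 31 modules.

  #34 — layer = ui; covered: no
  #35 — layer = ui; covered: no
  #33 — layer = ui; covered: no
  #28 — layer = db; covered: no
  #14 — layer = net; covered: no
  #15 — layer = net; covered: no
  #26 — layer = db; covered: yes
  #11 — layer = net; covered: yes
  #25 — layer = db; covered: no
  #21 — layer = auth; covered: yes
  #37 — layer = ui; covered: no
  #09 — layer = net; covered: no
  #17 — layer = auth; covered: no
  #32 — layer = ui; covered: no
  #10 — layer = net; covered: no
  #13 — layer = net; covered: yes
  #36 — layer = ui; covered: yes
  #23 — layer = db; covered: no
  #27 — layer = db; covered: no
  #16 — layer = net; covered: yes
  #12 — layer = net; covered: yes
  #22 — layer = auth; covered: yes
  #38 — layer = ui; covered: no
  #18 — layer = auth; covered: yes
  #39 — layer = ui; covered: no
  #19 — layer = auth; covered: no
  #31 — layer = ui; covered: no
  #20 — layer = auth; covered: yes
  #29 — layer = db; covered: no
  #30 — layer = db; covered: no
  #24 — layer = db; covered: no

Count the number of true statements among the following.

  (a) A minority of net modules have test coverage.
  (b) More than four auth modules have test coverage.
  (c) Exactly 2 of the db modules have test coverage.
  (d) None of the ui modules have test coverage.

(a) net: |A| = 8, |A ∩ B| = 4; needs |A ∩ B| < |A ∖ B| — false.
(b) auth: |A| = 6, |A ∩ B| = 4; needs |A ∩ B| > 4 — false.
(c) db: |A| = 8, |A ∩ B| = 1; needs |A ∩ B| = 2 — false.
(d) ui: |A| = 9, |A ∩ B| = 1; needs A ∩ B = ∅ (|A ∩ B| = 0) — false.

0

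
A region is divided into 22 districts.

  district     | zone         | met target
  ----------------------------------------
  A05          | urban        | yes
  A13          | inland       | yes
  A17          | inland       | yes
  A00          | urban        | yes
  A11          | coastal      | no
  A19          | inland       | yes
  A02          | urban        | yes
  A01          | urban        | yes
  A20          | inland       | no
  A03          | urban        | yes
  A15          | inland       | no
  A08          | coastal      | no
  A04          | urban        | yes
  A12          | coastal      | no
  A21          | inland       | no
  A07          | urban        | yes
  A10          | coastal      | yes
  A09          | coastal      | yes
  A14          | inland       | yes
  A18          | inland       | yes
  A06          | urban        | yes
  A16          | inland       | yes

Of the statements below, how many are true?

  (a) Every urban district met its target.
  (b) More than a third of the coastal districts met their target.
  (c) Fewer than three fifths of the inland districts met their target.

2

(a) urban: |A| = 8, |A ∩ B| = 8; needs A ⊆ B, i.e. every element of A is in B (|A ∖ B| = 0) — true.
(b) coastal: |A| = 5, |A ∩ B| = 2; needs |A ∩ B| / |A| > 1/3 — true.
(c) inland: |A| = 9, |A ∩ B| = 6; needs |A ∩ B| / |A| < 3/5 — false.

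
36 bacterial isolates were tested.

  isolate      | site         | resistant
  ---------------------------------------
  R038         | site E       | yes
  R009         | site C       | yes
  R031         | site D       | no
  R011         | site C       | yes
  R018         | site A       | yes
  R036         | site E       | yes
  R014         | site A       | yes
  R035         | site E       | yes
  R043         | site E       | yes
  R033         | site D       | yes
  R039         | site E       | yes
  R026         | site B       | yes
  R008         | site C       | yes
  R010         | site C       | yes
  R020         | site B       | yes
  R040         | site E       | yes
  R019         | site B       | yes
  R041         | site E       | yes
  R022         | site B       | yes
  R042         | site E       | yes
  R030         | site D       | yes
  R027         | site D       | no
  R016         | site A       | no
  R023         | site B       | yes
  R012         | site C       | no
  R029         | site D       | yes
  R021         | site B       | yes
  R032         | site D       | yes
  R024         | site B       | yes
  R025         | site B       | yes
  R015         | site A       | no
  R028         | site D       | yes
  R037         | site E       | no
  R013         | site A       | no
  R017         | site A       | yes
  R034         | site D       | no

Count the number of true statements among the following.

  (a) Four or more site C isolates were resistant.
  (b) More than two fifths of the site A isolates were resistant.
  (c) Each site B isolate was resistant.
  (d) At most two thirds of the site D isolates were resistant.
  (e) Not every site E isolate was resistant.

(a) site C: |A| = 5, |A ∩ B| = 4; needs |A ∩ B| ≥ 4 — true.
(b) site A: |A| = 6, |A ∩ B| = 3; needs |A ∩ B| / |A| > 2/5 — true.
(c) site B: |A| = 8, |A ∩ B| = 8; needs A ⊆ B, i.e. every element of A is in B (|A ∖ B| = 0) — true.
(d) site D: |A| = 8, |A ∩ B| = 5; needs |A ∩ B| / |A| ≤ 2/3 — true.
(e) site E: |A| = 9, |A ∩ B| = 8; needs A ⊄ B (|A ∖ B| ≥ 1) — true.

5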